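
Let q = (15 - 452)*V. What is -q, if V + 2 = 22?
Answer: 8740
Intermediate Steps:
V = 20 (V = -2 + 22 = 20)
q = -8740 (q = (15 - 452)*20 = -437*20 = -8740)
-q = -1*(-8740) = 8740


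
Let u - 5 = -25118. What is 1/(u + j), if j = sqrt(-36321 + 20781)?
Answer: -8371/210226103 - 2*I*sqrt(3885)/630678309 ≈ -3.9819e-5 - 1.9766e-7*I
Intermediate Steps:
u = -25113 (u = 5 - 25118 = -25113)
j = 2*I*sqrt(3885) (j = sqrt(-15540) = 2*I*sqrt(3885) ≈ 124.66*I)
1/(u + j) = 1/(-25113 + 2*I*sqrt(3885))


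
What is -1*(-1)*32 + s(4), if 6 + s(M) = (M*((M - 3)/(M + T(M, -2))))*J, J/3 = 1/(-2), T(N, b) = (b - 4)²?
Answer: 517/20 ≈ 25.850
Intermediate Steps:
T(N, b) = (-4 + b)²
J = -3/2 (J = 3/(-2) = 3*(-½) = -3/2 ≈ -1.5000)
s(M) = -6 - 3*M*(-3 + M)/(2*(36 + M)) (s(M) = -6 + (M*((M - 3)/(M + (-4 - 2)²)))*(-3/2) = -6 + (M*((-3 + M)/(M + (-6)²)))*(-3/2) = -6 + (M*((-3 + M)/(M + 36)))*(-3/2) = -6 + (M*((-3 + M)/(36 + M)))*(-3/2) = -6 + (M*(-3 + M)/(36 + M))*(-3/2) = -6 - 3*M*(-3 + M)/(2*(36 + M)))
-1*(-1)*32 + s(4) = -1*(-1)*32 + 3*(-144 - 1*4 - 1*4²)/(2*(36 + 4)) = 1*32 + (3/2)*(-144 - 4 - 1*16)/40 = 32 + (3/2)*(1/40)*(-144 - 4 - 16) = 32 + (3/2)*(1/40)*(-164) = 32 - 123/20 = 517/20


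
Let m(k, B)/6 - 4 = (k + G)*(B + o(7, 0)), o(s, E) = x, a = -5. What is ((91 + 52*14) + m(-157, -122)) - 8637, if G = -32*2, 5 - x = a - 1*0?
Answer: 140718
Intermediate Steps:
x = 10 (x = 5 - (-5 - 1*0) = 5 - (-5 + 0) = 5 - 1*(-5) = 5 + 5 = 10)
o(s, E) = 10
G = -64
m(k, B) = 24 + 6*(-64 + k)*(10 + B) (m(k, B) = 24 + 6*((k - 64)*(B + 10)) = 24 + 6*((-64 + k)*(10 + B)) = 24 + 6*(-64 + k)*(10 + B))
((91 + 52*14) + m(-157, -122)) - 8637 = ((91 + 52*14) + (-3816 - 384*(-122) + 60*(-157) + 6*(-122)*(-157))) - 8637 = ((91 + 728) + (-3816 + 46848 - 9420 + 114924)) - 8637 = (819 + 148536) - 8637 = 149355 - 8637 = 140718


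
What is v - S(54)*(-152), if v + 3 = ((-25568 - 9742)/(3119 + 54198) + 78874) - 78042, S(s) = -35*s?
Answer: -16418547277/57317 ≈ -2.8645e+5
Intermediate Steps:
v = 47480483/57317 (v = -3 + (((-25568 - 9742)/(3119 + 54198) + 78874) - 78042) = -3 + ((-35310/57317 + 78874) - 78042) = -3 + (4520785748/57317 - 78042) = -3 + 47652434/57317 = 47480483/57317 ≈ 828.38)
v - S(54)*(-152) = 47480483/57317 - (-35*54)*(-152) = 47480483/57317 - (-1890)*(-152) = 47480483/57317 - 1*287280 = 47480483/57317 - 287280 = -16418547277/57317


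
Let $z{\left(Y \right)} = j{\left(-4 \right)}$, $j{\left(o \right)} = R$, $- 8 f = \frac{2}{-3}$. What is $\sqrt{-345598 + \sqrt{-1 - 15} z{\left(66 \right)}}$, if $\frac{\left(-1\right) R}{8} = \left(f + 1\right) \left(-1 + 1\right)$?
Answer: $i \sqrt{345598} \approx 587.88 i$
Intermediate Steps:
$f = \frac{1}{12}$ ($f = - \frac{2 \frac{1}{-3}}{8} = - \frac{2 \left(- \frac{1}{3}\right)}{8} = \left(- \frac{1}{8}\right) \left(- \frac{2}{3}\right) = \frac{1}{12} \approx 0.083333$)
$R = 0$ ($R = - 8 \left(\frac{1}{12} + 1\right) \left(-1 + 1\right) = - 8 \cdot \frac{13}{12} \cdot 0 = \left(-8\right) 0 = 0$)
$j{\left(o \right)} = 0$
$z{\left(Y \right)} = 0$
$\sqrt{-345598 + \sqrt{-1 - 15} z{\left(66 \right)}} = \sqrt{-345598 + \sqrt{-1 - 15} \cdot 0} = \sqrt{-345598 + \sqrt{-16} \cdot 0} = \sqrt{-345598 + 4 i 0} = \sqrt{-345598 + 0} = \sqrt{-345598} = i \sqrt{345598}$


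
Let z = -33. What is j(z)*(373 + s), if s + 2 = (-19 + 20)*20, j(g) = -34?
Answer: -13294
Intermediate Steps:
s = 18 (s = -2 + (-19 + 20)*20 = -2 + 1*20 = -2 + 20 = 18)
j(z)*(373 + s) = -34*(373 + 18) = -34*391 = -13294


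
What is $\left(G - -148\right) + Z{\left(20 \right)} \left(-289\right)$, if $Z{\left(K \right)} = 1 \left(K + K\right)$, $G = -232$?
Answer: $-11644$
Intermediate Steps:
$Z{\left(K \right)} = 2 K$ ($Z{\left(K \right)} = 1 \cdot 2 K = 2 K$)
$\left(G - -148\right) + Z{\left(20 \right)} \left(-289\right) = \left(-232 - -148\right) + 2 \cdot 20 \left(-289\right) = \left(-232 + 148\right) + 40 \left(-289\right) = -84 - 11560 = -11644$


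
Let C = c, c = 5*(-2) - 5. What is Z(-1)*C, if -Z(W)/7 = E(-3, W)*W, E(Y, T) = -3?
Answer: 315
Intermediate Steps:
c = -15 (c = -10 - 5 = -15)
C = -15
Z(W) = 21*W (Z(W) = -(-21)*W = 21*W)
Z(-1)*C = (21*(-1))*(-15) = -21*(-15) = 315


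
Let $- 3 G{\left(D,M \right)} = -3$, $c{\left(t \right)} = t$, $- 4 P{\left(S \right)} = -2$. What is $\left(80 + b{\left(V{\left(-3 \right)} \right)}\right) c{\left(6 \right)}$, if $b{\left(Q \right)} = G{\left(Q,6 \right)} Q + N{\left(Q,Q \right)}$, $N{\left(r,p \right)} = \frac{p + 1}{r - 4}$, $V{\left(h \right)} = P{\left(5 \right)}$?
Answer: $\frac{3363}{7} \approx 480.43$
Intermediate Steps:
$P{\left(S \right)} = \frac{1}{2}$ ($P{\left(S \right)} = \left(- \frac{1}{4}\right) \left(-2\right) = \frac{1}{2}$)
$V{\left(h \right)} = \frac{1}{2}$
$G{\left(D,M \right)} = 1$ ($G{\left(D,M \right)} = \left(- \frac{1}{3}\right) \left(-3\right) = 1$)
$N{\left(r,p \right)} = \frac{1 + p}{-4 + r}$
$b{\left(Q \right)} = Q + \frac{1 + Q}{-4 + Q}$ ($b{\left(Q \right)} = 1 Q + \frac{1 + Q}{-4 + Q} = Q + \frac{1 + Q}{-4 + Q}$)
$\left(80 + b{\left(V{\left(-3 \right)} \right)}\right) c{\left(6 \right)} = \left(80 + \frac{1 + \frac{1}{2} + \frac{-4 + \frac{1}{2}}{2}}{-4 + \frac{1}{2}}\right) 6 = \left(80 + \frac{1 + \frac{1}{2} + \frac{1}{2} \left(- \frac{7}{2}\right)}{- \frac{7}{2}}\right) 6 = \left(80 - \frac{2 \left(1 + \frac{1}{2} - \frac{7}{4}\right)}{7}\right) 6 = \left(80 - - \frac{1}{14}\right) 6 = \left(80 + \frac{1}{14}\right) 6 = \frac{1121}{14} \cdot 6 = \frac{3363}{7}$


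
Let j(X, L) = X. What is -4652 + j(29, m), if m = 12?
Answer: -4623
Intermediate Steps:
-4652 + j(29, m) = -4652 + 29 = -4623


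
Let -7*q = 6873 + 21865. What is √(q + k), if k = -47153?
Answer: I*√2511663/7 ≈ 226.4*I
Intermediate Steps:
q = -28738/7 (q = -(6873 + 21865)/7 = -⅐*28738 = -28738/7 ≈ -4105.4)
√(q + k) = √(-28738/7 - 47153) = √(-358809/7) = I*√2511663/7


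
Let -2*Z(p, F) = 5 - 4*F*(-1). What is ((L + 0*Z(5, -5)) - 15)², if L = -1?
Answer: 256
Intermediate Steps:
Z(p, F) = -5/2 - 2*F (Z(p, F) = -(5 - 4*F*(-1))/2 = -(5 - (-4)*F)/2 = -(5 + 4*F)/2 = -5/2 - 2*F)
((L + 0*Z(5, -5)) - 15)² = ((-1 + 0*(-5/2 - 2*(-5))) - 15)² = ((-1 + 0*(-5/2 + 10)) - 15)² = ((-1 + 0*(15/2)) - 15)² = ((-1 + 0) - 15)² = (-1 - 15)² = (-16)² = 256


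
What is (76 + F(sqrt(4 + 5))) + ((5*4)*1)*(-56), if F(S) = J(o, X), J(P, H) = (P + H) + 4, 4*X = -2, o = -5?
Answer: -2091/2 ≈ -1045.5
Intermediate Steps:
X = -1/2 (X = (1/4)*(-2) = -1/2 ≈ -0.50000)
J(P, H) = 4 + H + P (J(P, H) = (H + P) + 4 = 4 + H + P)
F(S) = -3/2 (F(S) = 4 - 1/2 - 5 = -3/2)
(76 + F(sqrt(4 + 5))) + ((5*4)*1)*(-56) = (76 - 3/2) + ((5*4)*1)*(-56) = 149/2 + (20*1)*(-56) = 149/2 + 20*(-56) = 149/2 - 1120 = -2091/2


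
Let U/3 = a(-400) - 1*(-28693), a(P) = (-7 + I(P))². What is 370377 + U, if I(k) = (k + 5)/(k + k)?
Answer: 11688524643/25600 ≈ 4.5658e+5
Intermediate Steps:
I(k) = (5 + k)/(2*k) (I(k) = (5 + k)/((2*k)) = (5 + k)*(1/(2*k)) = (5 + k)/(2*k))
a(P) = (-7 + (5 + P)/(2*P))²
U = 2206873443/25600 (U = 3*((¼)*(-5 + 13*(-400))²/(-400)² - 1*(-28693)) = 3*((¼)*(1/160000)*(-5 - 5200)² + 28693) = 3*((¼)*(1/160000)*(-5205)² + 28693) = 3*((¼)*(1/160000)*27092025 + 28693) = 3*(1083681/25600 + 28693) = 3*(735624481/25600) = 2206873443/25600 ≈ 86206.)
370377 + U = 370377 + 2206873443/25600 = 11688524643/25600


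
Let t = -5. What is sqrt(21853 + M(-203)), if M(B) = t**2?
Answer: sqrt(21878) ≈ 147.91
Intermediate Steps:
M(B) = 25 (M(B) = (-5)**2 = 25)
sqrt(21853 + M(-203)) = sqrt(21853 + 25) = sqrt(21878)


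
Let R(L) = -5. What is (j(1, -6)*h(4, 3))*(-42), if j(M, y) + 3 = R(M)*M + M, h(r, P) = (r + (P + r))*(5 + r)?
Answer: 29106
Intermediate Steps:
h(r, P) = (5 + r)*(P + 2*r) (h(r, P) = (P + 2*r)*(5 + r) = (5 + r)*(P + 2*r))
j(M, y) = -3 - 4*M (j(M, y) = -3 + (-5*M + M) = -3 - 4*M)
(j(1, -6)*h(4, 3))*(-42) = ((-3 - 4*1)*(2*4**2 + 5*3 + 10*4 + 3*4))*(-42) = ((-3 - 4)*(2*16 + 15 + 40 + 12))*(-42) = -7*(32 + 15 + 40 + 12)*(-42) = -7*99*(-42) = -693*(-42) = 29106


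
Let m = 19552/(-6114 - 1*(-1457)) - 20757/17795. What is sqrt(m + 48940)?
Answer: 3*sqrt(37340687147603310885)/82871315 ≈ 221.21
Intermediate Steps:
m = -444593189/82871315 (m = 19552/(-6114 + 1457) - 20757*1/17795 = 19552/(-4657) - 20757/17795 = 19552*(-1/4657) - 20757/17795 = -19552/4657 - 20757/17795 = -444593189/82871315 ≈ -5.3649)
sqrt(m + 48940) = sqrt(-444593189/82871315 + 48940) = sqrt(4055277562911/82871315) = 3*sqrt(37340687147603310885)/82871315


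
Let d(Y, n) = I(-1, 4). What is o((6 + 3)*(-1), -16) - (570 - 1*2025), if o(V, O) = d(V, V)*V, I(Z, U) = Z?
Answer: 1464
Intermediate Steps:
d(Y, n) = -1
o(V, O) = -V
o((6 + 3)*(-1), -16) - (570 - 1*2025) = -(6 + 3)*(-1) - (570 - 1*2025) = -9*(-1) - (570 - 2025) = -1*(-9) - 1*(-1455) = 9 + 1455 = 1464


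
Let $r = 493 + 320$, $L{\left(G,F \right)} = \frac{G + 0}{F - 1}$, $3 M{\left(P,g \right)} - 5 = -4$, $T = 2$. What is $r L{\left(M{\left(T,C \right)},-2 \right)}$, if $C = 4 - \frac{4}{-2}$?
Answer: $- \frac{271}{3} \approx -90.333$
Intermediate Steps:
$C = 6$ ($C = 4 - -2 = 4 + 2 = 6$)
$M{\left(P,g \right)} = \frac{1}{3}$ ($M{\left(P,g \right)} = \frac{5}{3} + \frac{1}{3} \left(-4\right) = \frac{5}{3} - \frac{4}{3} = \frac{1}{3}$)
$L{\left(G,F \right)} = \frac{G}{-1 + F}$
$r = 813$
$r L{\left(M{\left(T,C \right)},-2 \right)} = 813 \frac{1}{3 \left(-1 - 2\right)} = 813 \frac{1}{3 \left(-3\right)} = 813 \cdot \frac{1}{3} \left(- \frac{1}{3}\right) = 813 \left(- \frac{1}{9}\right) = - \frac{271}{3}$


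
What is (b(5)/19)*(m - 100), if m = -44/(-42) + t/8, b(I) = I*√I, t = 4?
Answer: -20675*√5/798 ≈ -57.933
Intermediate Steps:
b(I) = I^(3/2)
m = 65/42 (m = -44/(-42) + 4/8 = -44*(-1/42) + 4*(⅛) = 22/21 + ½ = 65/42 ≈ 1.5476)
(b(5)/19)*(m - 100) = (5^(3/2)/19)*(65/42 - 100) = ((5*√5)*(1/19))*(-4135/42) = (5*√5/19)*(-4135/42) = -20675*√5/798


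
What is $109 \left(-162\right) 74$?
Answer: $-1306692$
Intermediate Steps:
$109 \left(-162\right) 74 = \left(-17658\right) 74 = -1306692$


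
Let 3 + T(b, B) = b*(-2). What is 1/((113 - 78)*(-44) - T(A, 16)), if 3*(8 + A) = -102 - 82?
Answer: -3/5027 ≈ -0.00059678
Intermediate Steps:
A = -208/3 (A = -8 + (-102 - 82)/3 = -8 + (⅓)*(-184) = -8 - 184/3 = -208/3 ≈ -69.333)
T(b, B) = -3 - 2*b (T(b, B) = -3 + b*(-2) = -3 - 2*b)
1/((113 - 78)*(-44) - T(A, 16)) = 1/((113 - 78)*(-44) - (-3 - 2*(-208/3))) = 1/(35*(-44) - (-3 + 416/3)) = 1/(-1540 - 1*407/3) = 1/(-1540 - 407/3) = 1/(-5027/3) = -3/5027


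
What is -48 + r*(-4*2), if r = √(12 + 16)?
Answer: -48 - 16*√7 ≈ -90.332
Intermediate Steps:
r = 2*√7 (r = √28 = 2*√7 ≈ 5.2915)
-48 + r*(-4*2) = -48 + (2*√7)*(-4*2) = -48 + (2*√7)*(-8) = -48 - 16*√7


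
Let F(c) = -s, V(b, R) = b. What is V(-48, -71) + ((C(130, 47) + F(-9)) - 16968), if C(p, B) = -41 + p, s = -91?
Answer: -16836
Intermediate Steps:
F(c) = 91 (F(c) = -1*(-91) = 91)
V(-48, -71) + ((C(130, 47) + F(-9)) - 16968) = -48 + (((-41 + 130) + 91) - 16968) = -48 + ((89 + 91) - 16968) = -48 + (180 - 16968) = -48 - 16788 = -16836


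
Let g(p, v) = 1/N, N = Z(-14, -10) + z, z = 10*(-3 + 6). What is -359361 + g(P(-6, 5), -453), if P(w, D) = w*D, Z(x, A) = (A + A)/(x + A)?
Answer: -66481779/185 ≈ -3.5936e+5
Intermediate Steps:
Z(x, A) = 2*A/(A + x) (Z(x, A) = (2*A)/(A + x) = 2*A/(A + x))
z = 30 (z = 10*3 = 30)
N = 185/6 (N = 2*(-10)/(-10 - 14) + 30 = 2*(-10)/(-24) + 30 = 2*(-10)*(-1/24) + 30 = ⅚ + 30 = 185/6 ≈ 30.833)
P(w, D) = D*w
g(p, v) = 6/185 (g(p, v) = 1/(185/6) = 6/185)
-359361 + g(P(-6, 5), -453) = -359361 + 6/185 = -66481779/185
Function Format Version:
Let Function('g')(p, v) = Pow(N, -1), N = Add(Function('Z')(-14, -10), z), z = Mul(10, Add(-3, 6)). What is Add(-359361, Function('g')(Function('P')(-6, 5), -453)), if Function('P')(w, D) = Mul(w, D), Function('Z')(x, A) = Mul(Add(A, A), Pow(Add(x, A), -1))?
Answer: Rational(-66481779, 185) ≈ -3.5936e+5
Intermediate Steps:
Function('Z')(x, A) = Mul(2, A, Pow(Add(A, x), -1)) (Function('Z')(x, A) = Mul(Mul(2, A), Pow(Add(A, x), -1)) = Mul(2, A, Pow(Add(A, x), -1)))
z = 30 (z = Mul(10, 3) = 30)
N = Rational(185, 6) (N = Add(Mul(2, -10, Pow(Add(-10, -14), -1)), 30) = Add(Mul(2, -10, Pow(-24, -1)), 30) = Add(Mul(2, -10, Rational(-1, 24)), 30) = Add(Rational(5, 6), 30) = Rational(185, 6) ≈ 30.833)
Function('P')(w, D) = Mul(D, w)
Function('g')(p, v) = Rational(6, 185) (Function('g')(p, v) = Pow(Rational(185, 6), -1) = Rational(6, 185))
Add(-359361, Function('g')(Function('P')(-6, 5), -453)) = Add(-359361, Rational(6, 185)) = Rational(-66481779, 185)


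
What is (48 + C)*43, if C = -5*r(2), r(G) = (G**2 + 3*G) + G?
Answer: -516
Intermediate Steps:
r(G) = G**2 + 4*G
C = -60 (C = -10*(4 + 2) = -10*6 = -5*12 = -60)
(48 + C)*43 = (48 - 60)*43 = -12*43 = -516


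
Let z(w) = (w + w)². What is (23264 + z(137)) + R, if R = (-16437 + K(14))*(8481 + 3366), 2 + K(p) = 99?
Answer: -193481640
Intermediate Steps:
K(p) = 97 (K(p) = -2 + 99 = 97)
z(w) = 4*w² (z(w) = (2*w)² = 4*w²)
R = -193579980 (R = (-16437 + 97)*(8481 + 3366) = -16340*11847 = -193579980)
(23264 + z(137)) + R = (23264 + 4*137²) - 193579980 = (23264 + 4*18769) - 193579980 = (23264 + 75076) - 193579980 = 98340 - 193579980 = -193481640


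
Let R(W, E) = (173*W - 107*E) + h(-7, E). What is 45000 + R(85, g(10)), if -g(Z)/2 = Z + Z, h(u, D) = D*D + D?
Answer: 65545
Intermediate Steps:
h(u, D) = D + D² (h(u, D) = D² + D = D + D²)
g(Z) = -4*Z (g(Z) = -2*(Z + Z) = -4*Z)
R(W, E) = -107*E + 173*W + E*(1 + E) (R(W, E) = (173*W - 107*E) + E*(1 + E) = (-107*E + 173*W) + E*(1 + E) = -107*E + 173*W + E*(1 + E))
45000 + R(85, g(10)) = 45000 + ((-4*10)² - (-424)*10 + 173*85) = 45000 + ((-40)² - 106*(-40) + 14705) = 45000 + (1600 + 4240 + 14705) = 45000 + 20545 = 65545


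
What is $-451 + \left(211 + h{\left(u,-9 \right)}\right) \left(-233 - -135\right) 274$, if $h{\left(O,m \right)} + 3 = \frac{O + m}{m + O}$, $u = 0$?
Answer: $-5612519$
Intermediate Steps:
$h{\left(O,m \right)} = -2$ ($h{\left(O,m \right)} = -3 + \frac{O + m}{m + O} = -3 + \frac{O + m}{O + m} = -3 + 1 = -2$)
$-451 + \left(211 + h{\left(u,-9 \right)}\right) \left(-233 - -135\right) 274 = -451 + \left(211 - 2\right) \left(-233 - -135\right) 274 = -451 + 209 \left(-233 + 135\right) 274 = -451 + 209 \left(-98\right) 274 = -451 - 5612068 = -5612519$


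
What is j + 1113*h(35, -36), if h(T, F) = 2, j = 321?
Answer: 2547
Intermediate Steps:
j + 1113*h(35, -36) = 321 + 1113*2 = 321 + 2226 = 2547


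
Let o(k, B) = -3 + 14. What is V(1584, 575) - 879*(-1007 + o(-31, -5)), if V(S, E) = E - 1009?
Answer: 875050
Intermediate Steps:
o(k, B) = 11
V(S, E) = -1009 + E
V(1584, 575) - 879*(-1007 + o(-31, -5)) = (-1009 + 575) - 879*(-1007 + 11) = -434 - 879*(-996) = -434 + 875484 = 875050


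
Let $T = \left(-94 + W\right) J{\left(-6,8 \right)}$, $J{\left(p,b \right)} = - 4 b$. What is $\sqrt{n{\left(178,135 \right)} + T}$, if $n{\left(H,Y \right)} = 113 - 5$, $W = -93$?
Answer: $2 \sqrt{1523} \approx 78.051$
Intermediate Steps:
$n{\left(H,Y \right)} = 108$ ($n{\left(H,Y \right)} = 113 - 5 = 108$)
$T = 5984$ ($T = \left(-94 - 93\right) \left(\left(-4\right) 8\right) = \left(-187\right) \left(-32\right) = 5984$)
$\sqrt{n{\left(178,135 \right)} + T} = \sqrt{108 + 5984} = \sqrt{6092} = 2 \sqrt{1523}$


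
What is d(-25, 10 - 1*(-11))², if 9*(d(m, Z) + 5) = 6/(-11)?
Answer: 27889/1089 ≈ 25.610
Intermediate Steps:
d(m, Z) = -167/33 (d(m, Z) = -5 + (6/(-11))/9 = -5 + (6*(-1/11))/9 = -5 + (⅑)*(-6/11) = -5 - 2/33 = -167/33)
d(-25, 10 - 1*(-11))² = (-167/33)² = 27889/1089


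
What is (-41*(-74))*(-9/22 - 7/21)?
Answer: -74333/33 ≈ -2252.5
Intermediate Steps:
(-41*(-74))*(-9/22 - 7/21) = 3034*(-9*1/22 - 7*1/21) = 3034*(-9/22 - ⅓) = 3034*(-49/66) = -74333/33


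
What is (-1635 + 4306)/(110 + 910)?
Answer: 2671/1020 ≈ 2.6186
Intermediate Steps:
(-1635 + 4306)/(110 + 910) = 2671/1020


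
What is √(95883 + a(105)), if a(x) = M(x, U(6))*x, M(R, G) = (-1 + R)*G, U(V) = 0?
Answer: √95883 ≈ 309.65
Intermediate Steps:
M(R, G) = G*(-1 + R)
a(x) = 0 (a(x) = (0*(-1 + x))*x = 0*x = 0)
√(95883 + a(105)) = √(95883 + 0) = √95883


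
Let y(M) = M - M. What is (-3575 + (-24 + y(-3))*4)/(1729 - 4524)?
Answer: 3671/2795 ≈ 1.3134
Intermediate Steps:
y(M) = 0
(-3575 + (-24 + y(-3))*4)/(1729 - 4524) = (-3575 + (-24 + 0)*4)/(1729 - 4524) = (-3575 - 24*4)/(-2795) = (-3575 - 96)*(-1/2795) = -3671*(-1/2795) = 3671/2795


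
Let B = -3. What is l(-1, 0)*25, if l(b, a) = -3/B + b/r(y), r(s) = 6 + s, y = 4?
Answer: 45/2 ≈ 22.500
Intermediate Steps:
l(b, a) = 1 + b/10 (l(b, a) = -3/(-3) + b/(6 + 4) = -3*(-1/3) + b/10 = 1 + b*(1/10) = 1 + b/10)
l(-1, 0)*25 = (1 + (1/10)*(-1))*25 = (1 - 1/10)*25 = (9/10)*25 = 45/2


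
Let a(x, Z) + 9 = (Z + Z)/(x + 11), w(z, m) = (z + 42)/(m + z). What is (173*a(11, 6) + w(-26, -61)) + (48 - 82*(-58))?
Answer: 3197509/957 ≈ 3341.2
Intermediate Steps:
w(z, m) = (42 + z)/(m + z)
a(x, Z) = -9 + 2*Z/(11 + x) (a(x, Z) = -9 + (Z + Z)/(x + 11) = -9 + (2*Z)/(11 + x) = -9 + 2*Z/(11 + x))
(173*a(11, 6) + w(-26, -61)) + (48 - 82*(-58)) = (173*((-99 - 9*11 + 2*6)/(11 + 11)) + (42 - 26)/(-61 - 26)) + (48 - 82*(-58)) = (173*((-99 - 99 + 12)/22) + 16/(-87)) + (48 + 4756) = (173*((1/22)*(-186)) - 1/87*16) + 4804 = (173*(-93/11) - 16/87) + 4804 = (-16089/11 - 16/87) + 4804 = -1399919/957 + 4804 = 3197509/957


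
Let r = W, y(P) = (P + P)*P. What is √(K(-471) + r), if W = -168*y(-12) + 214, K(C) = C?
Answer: I*√48641 ≈ 220.55*I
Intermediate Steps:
y(P) = 2*P² (y(P) = (2*P)*P = 2*P²)
W = -48170 (W = -336*(-12)² + 214 = -336*144 + 214 = -168*288 + 214 = -48384 + 214 = -48170)
r = -48170
√(K(-471) + r) = √(-471 - 48170) = √(-48641) = I*√48641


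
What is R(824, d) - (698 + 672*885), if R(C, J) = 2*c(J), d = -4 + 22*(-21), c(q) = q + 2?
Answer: -596346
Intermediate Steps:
c(q) = 2 + q
d = -466 (d = -4 - 462 = -466)
R(C, J) = 4 + 2*J (R(C, J) = 2*(2 + J) = 4 + 2*J)
R(824, d) - (698 + 672*885) = (4 + 2*(-466)) - (698 + 672*885) = (4 - 932) - (698 + 594720) = -928 - 1*595418 = -928 - 595418 = -596346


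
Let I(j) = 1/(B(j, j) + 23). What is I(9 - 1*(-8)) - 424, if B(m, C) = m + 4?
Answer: -18655/44 ≈ -423.98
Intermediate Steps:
B(m, C) = 4 + m
I(j) = 1/(27 + j) (I(j) = 1/((4 + j) + 23) = 1/(27 + j))
I(9 - 1*(-8)) - 424 = 1/(27 + (9 - 1*(-8))) - 424 = 1/(27 + (9 + 8)) - 424 = 1/(27 + 17) - 424 = 1/44 - 424 = -18655/44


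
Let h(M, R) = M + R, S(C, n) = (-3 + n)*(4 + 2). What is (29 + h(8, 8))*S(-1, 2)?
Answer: -270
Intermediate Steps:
S(C, n) = -18 + 6*n (S(C, n) = (-3 + n)*6 = -18 + 6*n)
(29 + h(8, 8))*S(-1, 2) = (29 + (8 + 8))*(-18 + 6*2) = (29 + 16)*(-18 + 12) = 45*(-6) = -270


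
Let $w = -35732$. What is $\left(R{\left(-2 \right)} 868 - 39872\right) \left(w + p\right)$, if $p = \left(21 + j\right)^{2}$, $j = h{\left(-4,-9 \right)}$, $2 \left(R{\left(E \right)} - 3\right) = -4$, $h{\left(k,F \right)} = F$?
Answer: $1388074352$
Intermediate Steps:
$R{\left(E \right)} = 1$ ($R{\left(E \right)} = 3 + \frac{1}{2} \left(-4\right) = 3 - 2 = 1$)
$j = -9$
$p = 144$ ($p = \left(21 - 9\right)^{2} = 12^{2} = 144$)
$\left(R{\left(-2 \right)} 868 - 39872\right) \left(w + p\right) = \left(1 \cdot 868 - 39872\right) \left(-35732 + 144\right) = \left(868 - 39872\right) \left(-35588\right) = \left(-39004\right) \left(-35588\right) = 1388074352$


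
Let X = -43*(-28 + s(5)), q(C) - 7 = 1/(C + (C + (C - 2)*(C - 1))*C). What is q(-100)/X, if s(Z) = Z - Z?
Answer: 7142099/1228441200 ≈ 0.0058140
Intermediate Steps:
s(Z) = 0
q(C) = 7 + 1/(C + C*(C + (-1 + C)*(-2 + C))) (q(C) = 7 + 1/(C + (C + (C - 2)*(C - 1))*C) = 7 + 1/(C + (C + (-2 + C)*(-1 + C))*C) = 7 + 1/(C + (C + (-1 + C)*(-2 + C))*C) = 7 + 1/(C + C*(C + (-1 + C)*(-2 + C))))
X = 1204 (X = -43*(-28 + 0) = -43*(-28) = 1204)
q(-100)/X = ((1 - 14*(-100)**2 + 7*(-100)**3 + 21*(-100))/((-100)*(3 + (-100)**2 - 2*(-100))))/1204 = -(1 - 14*10000 + 7*(-1000000) - 2100)/(100*(3 + 10000 + 200))*(1/1204) = -1/100*(1 - 140000 - 7000000 - 2100)/10203*(1/1204) = -1/100*1/10203*(-7142099)*(1/1204) = (7142099/1020300)*(1/1204) = 7142099/1228441200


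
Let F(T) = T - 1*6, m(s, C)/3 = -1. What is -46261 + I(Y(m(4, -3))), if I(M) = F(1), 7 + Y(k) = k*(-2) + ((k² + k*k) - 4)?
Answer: -46266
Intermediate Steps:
m(s, C) = -3 (m(s, C) = 3*(-1) = -3)
F(T) = -6 + T (F(T) = T - 6 = -6 + T)
Y(k) = -11 - 2*k + 2*k² (Y(k) = -7 + (k*(-2) + ((k² + k*k) - 4)) = -7 + (-2*k + ((k² + k²) - 4)) = -7 + (-2*k + (2*k² - 4)) = -7 + (-2*k + (-4 + 2*k²)) = -7 + (-4 - 2*k + 2*k²) = -11 - 2*k + 2*k²)
I(M) = -5 (I(M) = -6 + 1 = -5)
-46261 + I(Y(m(4, -3))) = -46261 - 5 = -46266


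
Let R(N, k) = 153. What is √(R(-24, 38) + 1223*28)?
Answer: √34397 ≈ 185.46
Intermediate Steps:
√(R(-24, 38) + 1223*28) = √(153 + 1223*28) = √(153 + 34244) = √34397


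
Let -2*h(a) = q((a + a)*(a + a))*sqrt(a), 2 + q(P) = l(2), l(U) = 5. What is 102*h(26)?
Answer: -153*sqrt(26) ≈ -780.15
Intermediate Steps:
q(P) = 3 (q(P) = -2 + 5 = 3)
h(a) = -3*sqrt(a)/2
102*h(26) = 102*(-3*sqrt(26)/2) = -153*sqrt(26)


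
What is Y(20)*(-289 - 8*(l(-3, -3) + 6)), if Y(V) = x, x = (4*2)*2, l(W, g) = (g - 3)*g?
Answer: -7696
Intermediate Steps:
l(W, g) = g*(-3 + g) (l(W, g) = (-3 + g)*g = g*(-3 + g))
x = 16 (x = 8*2 = 16)
Y(V) = 16
Y(20)*(-289 - 8*(l(-3, -3) + 6)) = 16*(-289 - 8*(-3*(-3 - 3) + 6)) = 16*(-289 - 8*(-3*(-6) + 6)) = 16*(-289 - 8*(18 + 6)) = 16*(-289 - 8*24) = 16*(-289 - 192) = 16*(-481) = -7696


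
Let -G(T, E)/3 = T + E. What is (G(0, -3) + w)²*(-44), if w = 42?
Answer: -114444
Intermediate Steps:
G(T, E) = -3*E - 3*T (G(T, E) = -3*(T + E) = -3*(E + T) = -3*E - 3*T)
(G(0, -3) + w)²*(-44) = ((-3*(-3) - 3*0) + 42)²*(-44) = ((9 + 0) + 42)²*(-44) = (9 + 42)²*(-44) = 51²*(-44) = 2601*(-44) = -114444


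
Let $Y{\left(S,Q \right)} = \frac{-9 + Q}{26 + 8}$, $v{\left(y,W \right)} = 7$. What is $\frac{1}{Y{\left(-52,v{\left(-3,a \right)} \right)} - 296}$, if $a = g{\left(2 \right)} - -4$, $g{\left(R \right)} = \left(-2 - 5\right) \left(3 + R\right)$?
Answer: $- \frac{17}{5033} \approx -0.0033777$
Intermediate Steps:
$g{\left(R \right)} = -21 - 7 R$ ($g{\left(R \right)} = - 7 \left(3 + R\right) = -21 - 7 R$)
$a = -31$ ($a = \left(-21 - 14\right) - -4 = \left(-21 - 14\right) + 4 = -35 + 4 = -31$)
$Y{\left(S,Q \right)} = - \frac{9}{34} + \frac{Q}{34}$ ($Y{\left(S,Q \right)} = \frac{-9 + Q}{34} = \left(-9 + Q\right) \frac{1}{34} = - \frac{9}{34} + \frac{Q}{34}$)
$\frac{1}{Y{\left(-52,v{\left(-3,a \right)} \right)} - 296} = \frac{1}{\left(- \frac{9}{34} + \frac{1}{34} \cdot 7\right) - 296} = \frac{1}{\left(- \frac{9}{34} + \frac{7}{34}\right) - 296} = \frac{1}{- \frac{1}{17} - 296} = \frac{1}{- \frac{5033}{17}} = - \frac{17}{5033}$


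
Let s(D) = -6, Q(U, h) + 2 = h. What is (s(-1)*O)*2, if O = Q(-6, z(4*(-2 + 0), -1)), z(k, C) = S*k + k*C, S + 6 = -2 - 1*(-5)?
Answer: -360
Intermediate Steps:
S = -3 (S = -6 + (-2 - 1*(-5)) = -6 + (-2 + 5) = -6 + 3 = -3)
z(k, C) = -3*k + C*k (z(k, C) = -3*k + k*C = -3*k + C*k)
Q(U, h) = -2 + h
O = 30 (O = -2 + (4*(-2 + 0))*(-3 - 1) = -2 + (4*(-2))*(-4) = -2 - 8*(-4) = -2 + 32 = 30)
(s(-1)*O)*2 = -6*30*2 = -180*2 = -360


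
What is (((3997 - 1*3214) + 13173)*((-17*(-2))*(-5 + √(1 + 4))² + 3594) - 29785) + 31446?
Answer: 64394645 - 4745040*√5 ≈ 5.3784e+7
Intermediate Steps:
(((3997 - 1*3214) + 13173)*((-17*(-2))*(-5 + √(1 + 4))² + 3594) - 29785) + 31446 = (((3997 - 3214) + 13173)*(34*(-5 + √5)² + 3594) - 29785) + 31446 = ((783 + 13173)*(3594 + 34*(-5 + √5)²) - 29785) + 31446 = (13956*(3594 + 34*(-5 + √5)²) - 29785) + 31446 = ((50157864 + 474504*(-5 + √5)²) - 29785) + 31446 = (50128079 + 474504*(-5 + √5)²) + 31446 = 50159525 + 474504*(-5 + √5)²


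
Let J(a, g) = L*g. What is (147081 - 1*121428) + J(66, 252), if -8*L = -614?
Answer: 44994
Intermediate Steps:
L = 307/4 (L = -⅛*(-614) = 307/4 ≈ 76.750)
J(a, g) = 307*g/4
(147081 - 1*121428) + J(66, 252) = (147081 - 1*121428) + (307/4)*252 = (147081 - 121428) + 19341 = 25653 + 19341 = 44994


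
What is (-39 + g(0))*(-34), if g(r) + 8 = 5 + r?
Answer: 1428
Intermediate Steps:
g(r) = -3 + r (g(r) = -8 + (5 + r) = -3 + r)
(-39 + g(0))*(-34) = (-39 + (-3 + 0))*(-34) = (-39 - 3)*(-34) = -42*(-34) = 1428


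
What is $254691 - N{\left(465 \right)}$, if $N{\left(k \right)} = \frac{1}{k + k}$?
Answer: $\frac{236862629}{930} \approx 2.5469 \cdot 10^{5}$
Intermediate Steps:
$N{\left(k \right)} = \frac{1}{2 k}$
$254691 - N{\left(465 \right)} = 254691 - \frac{1}{2 \cdot 465} = 254691 - \frac{1}{2} \cdot \frac{1}{465} = 254691 - \frac{1}{930} = \frac{236862629}{930}$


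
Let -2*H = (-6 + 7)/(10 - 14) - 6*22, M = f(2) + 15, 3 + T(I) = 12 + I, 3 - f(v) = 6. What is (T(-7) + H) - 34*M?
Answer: -2719/8 ≈ -339.88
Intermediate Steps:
f(v) = -3 (f(v) = 3 - 1*6 = 3 - 6 = -3)
T(I) = 9 + I (T(I) = -3 + (12 + I) = 9 + I)
M = 12 (M = -3 + 15 = 12)
H = 529/8 (H = -((-6 + 7)/(10 - 14) - 6*22)/2 = -(1/(-4) - 132)/2 = -(1*(-¼) - 132)/2 = -(-¼ - 132)/2 = -½*(-529/4) = 529/8 ≈ 66.125)
(T(-7) + H) - 34*M = ((9 - 7) + 529/8) - 34*12 = (2 + 529/8) - 408 = 545/8 - 408 = -2719/8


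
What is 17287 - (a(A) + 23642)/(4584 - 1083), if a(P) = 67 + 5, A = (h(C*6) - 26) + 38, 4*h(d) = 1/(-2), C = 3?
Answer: 60498073/3501 ≈ 17280.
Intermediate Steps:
h(d) = -⅛ (h(d) = (1/(-2))/4 = (1*(-½))/4 = (¼)*(-½) = -⅛)
A = 95/8 (A = (-⅛ - 26) + 38 = -209/8 + 38 = 95/8 ≈ 11.875)
a(P) = 72
17287 - (a(A) + 23642)/(4584 - 1083) = 17287 - (72 + 23642)/(4584 - 1083) = 17287 - 23714/3501 = 60498073/3501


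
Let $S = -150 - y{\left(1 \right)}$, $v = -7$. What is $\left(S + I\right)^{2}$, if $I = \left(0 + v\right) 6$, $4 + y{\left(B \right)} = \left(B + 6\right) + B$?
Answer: $38416$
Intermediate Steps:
$y{\left(B \right)} = 2 + 2 B$ ($y{\left(B \right)} = -4 + \left(\left(B + 6\right) + B\right) = -4 + \left(\left(6 + B\right) + B\right) = -4 + \left(6 + 2 B\right) = 2 + 2 B$)
$S = -154$ ($S = -150 - \left(2 + 2 \cdot 1\right) = -150 - \left(2 + 2\right) = -150 - 4 = -154$)
$I = -42$ ($I = \left(0 - 7\right) 6 = \left(-7\right) 6 = -42$)
$\left(S + I\right)^{2} = \left(-154 - 42\right)^{2} = \left(-196\right)^{2} = 38416$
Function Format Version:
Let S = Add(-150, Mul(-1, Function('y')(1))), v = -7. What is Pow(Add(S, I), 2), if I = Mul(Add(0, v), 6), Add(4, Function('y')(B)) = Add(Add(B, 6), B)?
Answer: 38416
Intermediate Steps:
Function('y')(B) = Add(2, Mul(2, B)) (Function('y')(B) = Add(-4, Add(Add(B, 6), B)) = Add(-4, Add(Add(6, B), B)) = Add(-4, Add(6, Mul(2, B))) = Add(2, Mul(2, B)))
S = -154 (S = Add(-150, Mul(-1, Add(2, Mul(2, 1)))) = Add(-150, Mul(-1, Add(2, 2))) = Add(-150, Mul(-1, 4)) = Add(-150, -4) = -154)
I = -42 (I = Mul(Add(0, -7), 6) = Mul(-7, 6) = -42)
Pow(Add(S, I), 2) = Pow(Add(-154, -42), 2) = Pow(-196, 2) = 38416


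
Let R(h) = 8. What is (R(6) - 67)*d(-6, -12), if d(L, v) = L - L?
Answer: 0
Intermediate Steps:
d(L, v) = 0
(R(6) - 67)*d(-6, -12) = (8 - 67)*0 = -59*0 = 0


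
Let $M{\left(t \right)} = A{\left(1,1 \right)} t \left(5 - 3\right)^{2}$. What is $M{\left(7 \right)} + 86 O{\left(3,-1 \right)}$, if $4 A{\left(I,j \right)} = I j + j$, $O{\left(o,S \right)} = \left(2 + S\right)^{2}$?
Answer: $100$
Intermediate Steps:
$A{\left(I,j \right)} = \frac{j}{4} + \frac{I j}{4}$ ($A{\left(I,j \right)} = \frac{I j + j}{4} = \frac{j + I j}{4} = \frac{j}{4} + \frac{I j}{4}$)
$M{\left(t \right)} = 2 t$ ($M{\left(t \right)} = \frac{1}{4} \cdot 1 \left(1 + 1\right) t \left(5 - 3\right)^{2} = \frac{1}{4} \cdot 1 \cdot 2 t 2^{2} = \frac{t}{2} \cdot 4 = 2 t$)
$M{\left(7 \right)} + 86 O{\left(3,-1 \right)} = 2 \cdot 7 + 86 \left(2 - 1\right)^{2} = 14 + 86 \cdot 1^{2} = 14 + 86 \cdot 1 = 14 + 86 = 100$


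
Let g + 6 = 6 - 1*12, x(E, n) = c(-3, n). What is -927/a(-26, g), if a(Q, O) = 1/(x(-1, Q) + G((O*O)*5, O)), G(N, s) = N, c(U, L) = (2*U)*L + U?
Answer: -809271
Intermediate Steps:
c(U, L) = U + 2*L*U (c(U, L) = 2*L*U + U = U + 2*L*U)
x(E, n) = -3 - 6*n (x(E, n) = -3*(1 + 2*n) = -3 - 6*n)
g = -12 (g = -6 + (6 - 1*12) = -6 + (6 - 12) = -6 - 6 = -12)
a(Q, O) = 1/(-3 - 6*Q + 5*O²) (a(Q, O) = 1/((-3 - 6*Q) + (O*O)*5) = 1/((-3 - 6*Q) + O²*5) = 1/((-3 - 6*Q) + 5*O²) = 1/(-3 - 6*Q + 5*O²))
-927/a(-26, g) = -927/(1/(-3 - 6*(-26) + 5*(-12)²)) = -927/(1/(-3 + 156 + 5*144)) = -927/(1/(-3 + 156 + 720)) = -927/(1/873) = -927/1/873 = -927*873 = -809271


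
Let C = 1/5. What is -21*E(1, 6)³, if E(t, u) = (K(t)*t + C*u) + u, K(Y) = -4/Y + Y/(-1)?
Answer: -27951/125 ≈ -223.61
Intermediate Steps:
K(Y) = -Y - 4/Y (K(Y) = -4/Y + Y*(-1) = -4/Y - Y = -Y - 4/Y)
C = ⅕ ≈ 0.20000
E(t, u) = 6*u/5 + t*(-t - 4/t) (E(t, u) = ((-t - 4/t)*t + u/5) + u = (t*(-t - 4/t) + u/5) + u = (u/5 + t*(-t - 4/t)) + u = 6*u/5 + t*(-t - 4/t))
-21*E(1, 6)³ = -21*(-4 - 1*1² + (6/5)*6)³ = -21*(-4 - 1*1 + 36/5)³ = -21*(-4 - 1 + 36/5)³ = -21*(11/5)³ = -21*1331/125 = -27951/125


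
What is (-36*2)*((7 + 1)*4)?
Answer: -2304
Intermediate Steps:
(-36*2)*((7 + 1)*4) = -576*4 = -72*32 = -2304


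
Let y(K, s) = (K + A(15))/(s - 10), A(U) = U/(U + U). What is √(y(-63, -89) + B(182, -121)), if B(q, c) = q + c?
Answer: √268466/66 ≈ 7.8506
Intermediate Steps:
B(q, c) = c + q
A(U) = ½ (A(U) = U/((2*U)) = (1/(2*U))*U = ½)
y(K, s) = (½ + K)/(-10 + s) (y(K, s) = (K + ½)/(s - 10) = (½ + K)/(-10 + s))
√(y(-63, -89) + B(182, -121)) = √((½ - 63)/(-10 - 89) + (-121 + 182)) = √(-125/2/(-99) + 61) = √(-1/99*(-125/2) + 61) = √(125/198 + 61) = √(12203/198) = √268466/66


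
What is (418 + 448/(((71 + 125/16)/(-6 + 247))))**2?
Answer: 5083158031396/1590121 ≈ 3.1967e+6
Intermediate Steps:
(418 + 448/(((71 + 125/16)/(-6 + 247))))**2 = (418 + 448/(((71 + 125*(1/16))/241)))**2 = (418 + 448/(((71 + 125/16)*(1/241))))**2 = (418 + 448/(((1261/16)*(1/241))))**2 = (418 + 448/(1261/3856))**2 = (418 + 448*(3856/1261))**2 = (418 + 1727488/1261)**2 = (2254586/1261)**2 = 5083158031396/1590121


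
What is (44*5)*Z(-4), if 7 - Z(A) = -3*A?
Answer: -1100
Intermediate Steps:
Z(A) = 7 + 3*A (Z(A) = 7 - (-3)*A = 7 + 3*A)
(44*5)*Z(-4) = (44*5)*(7 + 3*(-4)) = 220*(7 - 12) = 220*(-5) = -1100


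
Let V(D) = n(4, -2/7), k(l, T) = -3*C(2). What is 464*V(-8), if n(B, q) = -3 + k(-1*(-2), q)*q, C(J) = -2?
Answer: -15312/7 ≈ -2187.4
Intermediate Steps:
k(l, T) = 6 (k(l, T) = -3*(-2) = 6)
n(B, q) = -3 + 6*q
V(D) = -33/7 (V(D) = -3 + 6*(-2/7) = -3 - 12/7 = -33/7)
464*V(-8) = 464*(-33/7) = -15312/7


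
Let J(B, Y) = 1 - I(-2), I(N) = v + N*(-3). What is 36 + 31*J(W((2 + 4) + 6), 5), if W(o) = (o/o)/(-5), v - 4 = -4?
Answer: -119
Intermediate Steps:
v = 0 (v = 4 - 4 = 0)
I(N) = -3*N (I(N) = 0 + N*(-3) = 0 - 3*N = -3*N)
W(o) = -1/5 (W(o) = 1*(-1/5) = -1/5)
J(B, Y) = -5 (J(B, Y) = 1 - (-3)*(-2) = 1 - 1*6 = 1 - 6 = -5)
36 + 31*J(W((2 + 4) + 6), 5) = 36 + 31*(-5) = 36 - 155 = -119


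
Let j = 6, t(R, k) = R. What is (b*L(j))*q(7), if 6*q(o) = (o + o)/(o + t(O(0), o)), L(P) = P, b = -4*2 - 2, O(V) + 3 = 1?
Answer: -28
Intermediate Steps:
O(V) = -2 (O(V) = -3 + 1 = -2)
b = -10 (b = -8 - 2 = -10)
q(o) = o/(3*(-2 + o)) (q(o) = ((o + o)/(o - 2))/6 = ((2*o)/(-2 + o))/6 = (2*o/(-2 + o))/6 = o/(3*(-2 + o)))
(b*L(j))*q(7) = (-10*6)*((1/3)*7/(-2 + 7)) = -20*7/5 = -60*7/15 = -28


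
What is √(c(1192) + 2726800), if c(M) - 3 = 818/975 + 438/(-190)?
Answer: 2*√9357718205823/3705 ≈ 1651.3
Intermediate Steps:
c(M) = 28412/18525 (c(M) = 3 + (818/975 + 438/(-190)) = 3 + (818*(1/975) + 438*(-1/190)) = 3 + (818/975 - 219/95) = 3 - 27163/18525 = 28412/18525)
√(c(1192) + 2726800) = √(28412/18525 + 2726800) = √(50513998412/18525) = 2*√9357718205823/3705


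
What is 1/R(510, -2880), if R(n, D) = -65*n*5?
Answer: -1/165750 ≈ -6.0332e-6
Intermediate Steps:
R(n, D) = -325*n (R(n, D) = -65*n*5 = -325*n)
1/R(510, -2880) = 1/(-325*510) = 1/(-165750) = -1/165750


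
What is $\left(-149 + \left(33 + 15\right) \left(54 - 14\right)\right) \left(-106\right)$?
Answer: $-187726$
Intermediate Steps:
$\left(-149 + \left(33 + 15\right) \left(54 - 14\right)\right) \left(-106\right) = \left(-149 + 48 \cdot 40\right) \left(-106\right) = \left(-149 + 1920\right) \left(-106\right) = 1771 \left(-106\right) = -187726$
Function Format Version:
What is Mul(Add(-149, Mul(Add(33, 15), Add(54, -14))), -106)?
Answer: -187726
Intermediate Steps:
Mul(Add(-149, Mul(Add(33, 15), Add(54, -14))), -106) = Mul(Add(-149, Mul(48, 40)), -106) = Mul(Add(-149, 1920), -106) = Mul(1771, -106) = -187726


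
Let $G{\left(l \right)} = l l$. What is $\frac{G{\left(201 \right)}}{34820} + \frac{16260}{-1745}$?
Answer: $- \frac{99134691}{12152180} \approx -8.1578$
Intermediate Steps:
$G{\left(l \right)} = l^{2}$
$\frac{G{\left(201 \right)}}{34820} + \frac{16260}{-1745} = \frac{201^{2}}{34820} + \frac{16260}{-1745} = 40401 \cdot \frac{1}{34820} + 16260 \left(- \frac{1}{1745}\right) = \frac{40401}{34820} - \frac{3252}{349} = - \frac{99134691}{12152180}$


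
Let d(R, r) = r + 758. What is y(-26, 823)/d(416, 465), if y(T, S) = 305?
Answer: 305/1223 ≈ 0.24939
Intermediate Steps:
d(R, r) = 758 + r
y(-26, 823)/d(416, 465) = 305/(758 + 465) = 305/1223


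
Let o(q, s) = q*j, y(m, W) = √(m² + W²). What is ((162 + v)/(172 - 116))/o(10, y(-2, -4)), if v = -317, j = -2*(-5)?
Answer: -31/1120 ≈ -0.027679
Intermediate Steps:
j = 10
y(m, W) = √(W² + m²)
o(q, s) = 10*q (o(q, s) = q*10 = 10*q)
((162 + v)/(172 - 116))/o(10, y(-2, -4)) = ((162 - 317)/(172 - 116))/((10*10)) = -155/56/100 = -155*1/56*(1/100) = -155/56*1/100 = -31/1120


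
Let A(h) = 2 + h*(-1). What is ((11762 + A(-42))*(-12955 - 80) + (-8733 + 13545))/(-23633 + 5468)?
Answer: 51295466/6055 ≈ 8471.6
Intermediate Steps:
A(h) = 2 - h
((11762 + A(-42))*(-12955 - 80) + (-8733 + 13545))/(-23633 + 5468) = ((11762 + (2 - 1*(-42)))*(-12955 - 80) + (-8733 + 13545))/(-23633 + 5468) = ((11762 + (2 + 42))*(-13035) + 4812)/(-18165) = ((11762 + 44)*(-13035) + 4812)*(-1/18165) = (11806*(-13035) + 4812)*(-1/18165) = (-153891210 + 4812)*(-1/18165) = -153886398*(-1/18165) = 51295466/6055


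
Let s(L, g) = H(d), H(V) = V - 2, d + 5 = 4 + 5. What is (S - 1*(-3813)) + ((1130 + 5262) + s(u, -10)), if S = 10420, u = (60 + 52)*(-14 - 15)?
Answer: 20627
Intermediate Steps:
u = -3248 (u = 112*(-29) = -3248)
d = 4 (d = -5 + (4 + 5) = -5 + 9 = 4)
H(V) = -2 + V
s(L, g) = 2 (s(L, g) = -2 + 4 = 2)
(S - 1*(-3813)) + ((1130 + 5262) + s(u, -10)) = (10420 - 1*(-3813)) + ((1130 + 5262) + 2) = (10420 + 3813) + (6392 + 2) = 14233 + 6394 = 20627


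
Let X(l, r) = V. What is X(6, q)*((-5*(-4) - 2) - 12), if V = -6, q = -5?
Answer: -36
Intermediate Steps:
X(l, r) = -6
X(6, q)*((-5*(-4) - 2) - 12) = -6*((-5*(-4) - 2) - 12) = -6*((20 - 2) - 12) = -6*(18 - 12) = -6*6 = -36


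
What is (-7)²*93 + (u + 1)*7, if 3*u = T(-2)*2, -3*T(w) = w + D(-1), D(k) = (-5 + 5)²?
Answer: 41104/9 ≈ 4567.1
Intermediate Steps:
D(k) = 0 (D(k) = 0² = 0)
T(w) = -w/3 (T(w) = -(w + 0)/3 = -w/3)
u = 4/9 (u = (-⅓*(-2)*2)/3 = ((⅔)*2)/3 = (⅓)*(4/3) = 4/9 ≈ 0.44444)
(-7)²*93 + (u + 1)*7 = (-7)²*93 + (4/9 + 1)*7 = 49*93 + (13/9)*7 = 4557 + 91/9 = 41104/9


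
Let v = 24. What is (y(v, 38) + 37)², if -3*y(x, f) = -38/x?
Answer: 1825201/1296 ≈ 1408.3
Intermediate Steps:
y(x, f) = 38/(3*x) (y(x, f) = -(-38)/(3*x) = 38/(3*x))
(y(v, 38) + 37)² = ((38/3)/24 + 37)² = ((38/3)*(1/24) + 37)² = (19/36 + 37)² = (1351/36)² = 1825201/1296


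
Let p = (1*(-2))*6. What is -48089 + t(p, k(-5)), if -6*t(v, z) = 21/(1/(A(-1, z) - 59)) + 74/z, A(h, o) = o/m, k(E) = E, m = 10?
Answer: -2872697/60 ≈ -47878.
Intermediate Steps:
A(h, o) = o/10
p = -12 (p = -2*6 = -12)
t(v, z) = 413/2 - 37/(3*z) - 7*z/20 (t(v, z) = -(21/(1/(z/10 - 59)) + 74/z)/6 = -(21/(1/(-59 + z/10)) + 74/z)/6 = -(21*(-59 + z/10) + 74/z)/6 = -((-1239 + 21*z/10) + 74/z)/6 = -(-1239 + 74/z + 21*z/10)/6 = 413/2 - 37/(3*z) - 7*z/20)
-48089 + t(p, k(-5)) = -48089 + (1/60)*(-740 - 21*(-5)*(-590 - 5))/(-5) = -48089 + (1/60)*(-1/5)*(-740 - 21*(-5)*(-595)) = -48089 + (1/60)*(-1/5)*(-740 - 62475) = -48089 + (1/60)*(-1/5)*(-63215) = -48089 + 12643/60 = -2872697/60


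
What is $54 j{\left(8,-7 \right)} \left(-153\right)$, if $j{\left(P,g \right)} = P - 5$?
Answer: $-24786$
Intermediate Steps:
$j{\left(P,g \right)} = -5 + P$
$54 j{\left(8,-7 \right)} \left(-153\right) = 54 \left(-5 + 8\right) \left(-153\right) = 54 \cdot 3 \left(-153\right) = 162 \left(-153\right) = -24786$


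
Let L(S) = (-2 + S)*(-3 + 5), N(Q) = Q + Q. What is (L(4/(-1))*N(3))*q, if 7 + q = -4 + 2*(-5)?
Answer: 1512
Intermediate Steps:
N(Q) = 2*Q
L(S) = -4 + 2*S (L(S) = (-2 + S)*2 = -4 + 2*S)
q = -21 (q = -7 + (-4 + 2*(-5)) = -7 + (-4 - 10) = -7 - 14 = -21)
(L(4/(-1))*N(3))*q = ((-4 + 2*(4/(-1)))*(2*3))*(-21) = ((-4 + 2*(4*(-1)))*6)*(-21) = ((-4 + 2*(-4))*6)*(-21) = ((-4 - 8)*6)*(-21) = -12*6*(-21) = -72*(-21) = 1512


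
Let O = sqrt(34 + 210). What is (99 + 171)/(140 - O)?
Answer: 3150/1613 + 45*sqrt(61)/1613 ≈ 2.1708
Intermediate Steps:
O = 2*sqrt(61) (O = sqrt(244) = 2*sqrt(61) ≈ 15.620)
(99 + 171)/(140 - O) = (99 + 171)/(140 - 2*sqrt(61)) = 270/(140 - 2*sqrt(61))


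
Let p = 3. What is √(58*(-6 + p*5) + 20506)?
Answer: 2*√5257 ≈ 145.01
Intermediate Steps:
√(58*(-6 + p*5) + 20506) = √(58*(-6 + 3*5) + 20506) = √(58*(-6 + 15) + 20506) = √(58*9 + 20506) = √(522 + 20506) = √21028 = 2*√5257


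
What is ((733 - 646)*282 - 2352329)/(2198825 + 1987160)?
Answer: -465559/837197 ≈ -0.55609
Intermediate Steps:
((733 - 646)*282 - 2352329)/(2198825 + 1987160) = (87*282 - 2352329)/4185985 = (24534 - 2352329)*(1/4185985) = -2327795*1/4185985 = -465559/837197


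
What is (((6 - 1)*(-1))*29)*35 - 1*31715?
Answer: -36790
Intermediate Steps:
(((6 - 1)*(-1))*29)*35 - 1*31715 = ((5*(-1))*29)*35 - 31715 = -5*29*35 - 31715 = -145*35 - 31715 = -5075 - 31715 = -36790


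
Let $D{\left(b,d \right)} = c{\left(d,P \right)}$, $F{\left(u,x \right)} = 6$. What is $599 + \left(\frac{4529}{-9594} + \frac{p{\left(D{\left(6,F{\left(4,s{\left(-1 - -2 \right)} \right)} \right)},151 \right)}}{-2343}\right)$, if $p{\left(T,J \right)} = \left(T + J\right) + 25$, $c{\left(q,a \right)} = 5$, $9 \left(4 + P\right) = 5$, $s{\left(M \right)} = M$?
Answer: $\frac{4484139499}{7492914} \approx 598.45$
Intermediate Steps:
$P = - \frac{31}{9}$ ($P = -4 + \frac{1}{9} \cdot 5 = -4 + \frac{5}{9} = - \frac{31}{9} \approx -3.4444$)
$D{\left(b,d \right)} = 5$
$p{\left(T,J \right)} = 25 + J + T$ ($p{\left(T,J \right)} = \left(J + T\right) + 25 = 25 + J + T$)
$599 + \left(\frac{4529}{-9594} + \frac{p{\left(D{\left(6,F{\left(4,s{\left(-1 - -2 \right)} \right)} \right)},151 \right)}}{-2343}\right) = 599 + \left(\frac{4529}{-9594} + \frac{25 + 151 + 5}{-2343}\right) = 599 + \left(4529 \left(- \frac{1}{9594}\right) + 181 \left(- \frac{1}{2343}\right)\right) = 599 - \frac{4115987}{7492914} = \frac{4484139499}{7492914}$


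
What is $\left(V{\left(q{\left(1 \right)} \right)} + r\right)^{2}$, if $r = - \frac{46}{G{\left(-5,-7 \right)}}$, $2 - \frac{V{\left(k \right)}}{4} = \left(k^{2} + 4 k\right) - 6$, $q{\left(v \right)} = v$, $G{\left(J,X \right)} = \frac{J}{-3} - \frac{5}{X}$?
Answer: $\frac{33489}{625} \approx 53.582$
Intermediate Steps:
$G{\left(J,X \right)} = - \frac{5}{X} - \frac{J}{3}$ ($G{\left(J,X \right)} = J \left(- \frac{1}{3}\right) - \frac{5}{X} = - \frac{J}{3} - \frac{5}{X} = - \frac{5}{X} - \frac{J}{3}$)
$V{\left(k \right)} = 32 - 16 k - 4 k^{2}$ ($V{\left(k \right)} = 8 - 4 \left(\left(k^{2} + 4 k\right) - 6\right) = 8 - 4 \left(-6 + k^{2} + 4 k\right) = 8 - \left(-24 + 4 k^{2} + 16 k\right) = 32 - 16 k - 4 k^{2}$)
$r = - \frac{483}{25}$ ($r = - \frac{46}{- \frac{5}{-7} - - \frac{5}{3}} = - \frac{46}{\left(-5\right) \left(- \frac{1}{7}\right) + \frac{5}{3}} = - \frac{46}{\frac{5}{7} + \frac{5}{3}} = - \frac{46}{\frac{50}{21}} = \left(-46\right) \frac{21}{50} = - \frac{483}{25} \approx -19.32$)
$\left(V{\left(q{\left(1 \right)} \right)} + r\right)^{2} = \left(\left(32 - 16 - 4 \cdot 1^{2}\right) - \frac{483}{25}\right)^{2} = \left(\left(32 - 16 - 4\right) - \frac{483}{25}\right)^{2} = \left(12 - \frac{483}{25}\right)^{2} = \left(- \frac{183}{25}\right)^{2} = \frac{33489}{625}$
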